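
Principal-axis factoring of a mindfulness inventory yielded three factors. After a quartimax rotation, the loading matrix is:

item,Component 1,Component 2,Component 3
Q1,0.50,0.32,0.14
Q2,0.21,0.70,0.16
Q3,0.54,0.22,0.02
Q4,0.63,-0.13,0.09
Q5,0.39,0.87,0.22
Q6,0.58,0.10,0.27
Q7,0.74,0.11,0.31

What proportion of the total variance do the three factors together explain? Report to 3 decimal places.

0.532

SS loadings by factor: 2.0187, 1.4367, 0.2711; total = 3.7265.
Total variance with 7 standardized items is 7, so the solution explains 3.7265/7 = 0.5324.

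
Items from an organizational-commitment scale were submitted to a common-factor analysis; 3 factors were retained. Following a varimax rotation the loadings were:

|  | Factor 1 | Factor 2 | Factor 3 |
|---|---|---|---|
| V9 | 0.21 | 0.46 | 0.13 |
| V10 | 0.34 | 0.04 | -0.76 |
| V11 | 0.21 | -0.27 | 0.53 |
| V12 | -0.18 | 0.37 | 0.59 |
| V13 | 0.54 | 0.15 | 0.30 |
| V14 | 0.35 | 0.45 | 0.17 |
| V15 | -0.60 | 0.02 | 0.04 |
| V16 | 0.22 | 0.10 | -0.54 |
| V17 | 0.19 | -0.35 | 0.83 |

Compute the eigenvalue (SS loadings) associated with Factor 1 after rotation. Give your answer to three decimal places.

1.095

SS loadings for Factor 1 = 0.21² + 0.34² + 0.21² + (-0.18)² + 0.54² + 0.35² + (-0.60)² + 0.22² + 0.19² = 0.0441 + 0.1156 + 0.0441 + 0.0324 + 0.2916 + 0.1225 + 0.3600 + 0.0484 + 0.0361 = 1.0948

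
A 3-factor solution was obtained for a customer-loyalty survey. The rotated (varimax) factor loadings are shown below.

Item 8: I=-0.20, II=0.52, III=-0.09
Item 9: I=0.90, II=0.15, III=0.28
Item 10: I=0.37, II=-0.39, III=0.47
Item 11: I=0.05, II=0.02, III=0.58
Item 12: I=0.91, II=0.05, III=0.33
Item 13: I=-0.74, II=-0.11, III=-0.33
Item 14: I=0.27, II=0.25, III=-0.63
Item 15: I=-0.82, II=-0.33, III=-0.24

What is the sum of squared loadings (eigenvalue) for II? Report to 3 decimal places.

0.631

SS loadings for II = 0.52² + 0.15² + (-0.39)² + 0.02² + 0.05² + (-0.11)² + 0.25² + (-0.33)² = 0.2704 + 0.0225 + 0.1521 + 0.0004 + 0.0025 + 0.0121 + 0.0625 + 0.1089 = 0.6314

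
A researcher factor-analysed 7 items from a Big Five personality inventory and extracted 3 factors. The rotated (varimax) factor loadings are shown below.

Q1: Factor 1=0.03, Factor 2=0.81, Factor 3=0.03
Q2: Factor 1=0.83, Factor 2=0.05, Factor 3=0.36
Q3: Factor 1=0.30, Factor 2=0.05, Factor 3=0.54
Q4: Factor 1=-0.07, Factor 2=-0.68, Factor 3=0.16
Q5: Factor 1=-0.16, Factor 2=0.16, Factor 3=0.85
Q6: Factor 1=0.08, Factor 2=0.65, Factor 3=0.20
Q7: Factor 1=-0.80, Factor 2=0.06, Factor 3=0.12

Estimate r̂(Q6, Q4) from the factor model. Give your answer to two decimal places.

-0.42

r̂ = Σ λ_i·λ_j across factors = (0.08)(-0.07) + (0.65)(-0.68) + (0.20)(0.16)
  = -0.0056 -0.4420 +0.0320 = -0.4156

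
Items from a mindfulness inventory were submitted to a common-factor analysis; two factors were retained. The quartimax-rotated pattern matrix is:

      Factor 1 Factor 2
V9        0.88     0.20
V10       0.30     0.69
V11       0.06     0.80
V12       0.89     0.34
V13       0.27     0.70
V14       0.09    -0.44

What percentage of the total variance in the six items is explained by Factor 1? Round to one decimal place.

29.0%

SS loadings for Factor 1 = 0.88² + 0.30² + 0.06² + 0.89² + 0.27² + 0.09² = 1.7411
With 6 standardized items, total variance = 6. Proportion = 1.7411/6 = 0.2902 → 29.02%.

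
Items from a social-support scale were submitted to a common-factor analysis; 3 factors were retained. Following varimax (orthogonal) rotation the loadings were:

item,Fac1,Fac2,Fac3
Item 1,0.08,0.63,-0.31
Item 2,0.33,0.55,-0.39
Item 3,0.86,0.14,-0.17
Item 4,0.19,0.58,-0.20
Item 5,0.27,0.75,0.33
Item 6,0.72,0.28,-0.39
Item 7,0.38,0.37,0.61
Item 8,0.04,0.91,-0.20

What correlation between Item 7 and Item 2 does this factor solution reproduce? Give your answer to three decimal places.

r̂ = Σ λ_i·λ_j across factors = (0.38)(0.33) + (0.37)(0.55) + (0.61)(-0.39)
  = +0.1254 +0.2035 -0.2379 = 0.0910

0.091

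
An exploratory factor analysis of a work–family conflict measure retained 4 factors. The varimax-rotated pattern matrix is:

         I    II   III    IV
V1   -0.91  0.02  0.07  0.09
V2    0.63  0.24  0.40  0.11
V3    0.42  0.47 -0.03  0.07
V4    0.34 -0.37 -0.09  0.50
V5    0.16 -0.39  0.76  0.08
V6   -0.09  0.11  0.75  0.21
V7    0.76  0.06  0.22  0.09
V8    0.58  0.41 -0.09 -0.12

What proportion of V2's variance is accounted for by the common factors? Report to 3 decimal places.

0.627

h² = 0.63² + 0.24² + 0.40² + 0.11² = 0.3969 + 0.0576 + 0.1600 + 0.0121 = 0.6266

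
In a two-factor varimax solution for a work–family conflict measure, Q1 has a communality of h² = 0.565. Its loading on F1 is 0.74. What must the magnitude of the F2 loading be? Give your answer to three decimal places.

Under orthogonal rotation h² = Σλ², so λ_F2² = h² − (0.5476) = 0.565 − 0.5476 = 0.0174.
|λ| = √0.0174 = 0.1319.

0.132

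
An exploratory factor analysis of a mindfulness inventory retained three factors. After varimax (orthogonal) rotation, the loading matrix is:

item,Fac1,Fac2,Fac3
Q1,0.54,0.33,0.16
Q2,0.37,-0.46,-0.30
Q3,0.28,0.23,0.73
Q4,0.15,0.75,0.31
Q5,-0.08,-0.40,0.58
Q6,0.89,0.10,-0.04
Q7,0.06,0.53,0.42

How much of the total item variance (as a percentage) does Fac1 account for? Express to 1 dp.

19.0%

SS loadings for Fac1 = 0.54² + 0.37² + 0.28² + 0.15² + (-0.08)² + 0.89² + 0.06² = 1.3315
With 7 standardized items, total variance = 7. Proportion = 1.3315/7 = 0.1902 → 19.02%.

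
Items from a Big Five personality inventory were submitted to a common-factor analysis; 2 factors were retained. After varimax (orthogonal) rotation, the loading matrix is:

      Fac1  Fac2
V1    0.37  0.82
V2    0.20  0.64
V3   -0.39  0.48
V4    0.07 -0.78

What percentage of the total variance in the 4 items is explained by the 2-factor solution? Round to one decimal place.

56.4%

SS loadings by factor: 0.3339, 1.9208; total = 2.2547.
Total variance with 4 standardized items is 4, so the solution explains 2.2547/4 = 0.5637 = 56.37%.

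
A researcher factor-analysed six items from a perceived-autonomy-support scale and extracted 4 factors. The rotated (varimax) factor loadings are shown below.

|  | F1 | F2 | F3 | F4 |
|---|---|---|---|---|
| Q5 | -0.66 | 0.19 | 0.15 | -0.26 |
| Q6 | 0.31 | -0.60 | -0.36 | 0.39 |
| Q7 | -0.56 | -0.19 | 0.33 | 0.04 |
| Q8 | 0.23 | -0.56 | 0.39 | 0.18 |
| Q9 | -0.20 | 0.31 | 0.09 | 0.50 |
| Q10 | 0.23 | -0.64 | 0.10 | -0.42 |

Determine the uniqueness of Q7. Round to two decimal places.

h² = (-0.56)² + (-0.19)² + 0.33² + 0.04² = 0.3136 + 0.0361 + 0.1089 + 0.0016 = 0.4602
Uniqueness u² = 1 − h² = 1 − 0.4602 = 0.5398

0.54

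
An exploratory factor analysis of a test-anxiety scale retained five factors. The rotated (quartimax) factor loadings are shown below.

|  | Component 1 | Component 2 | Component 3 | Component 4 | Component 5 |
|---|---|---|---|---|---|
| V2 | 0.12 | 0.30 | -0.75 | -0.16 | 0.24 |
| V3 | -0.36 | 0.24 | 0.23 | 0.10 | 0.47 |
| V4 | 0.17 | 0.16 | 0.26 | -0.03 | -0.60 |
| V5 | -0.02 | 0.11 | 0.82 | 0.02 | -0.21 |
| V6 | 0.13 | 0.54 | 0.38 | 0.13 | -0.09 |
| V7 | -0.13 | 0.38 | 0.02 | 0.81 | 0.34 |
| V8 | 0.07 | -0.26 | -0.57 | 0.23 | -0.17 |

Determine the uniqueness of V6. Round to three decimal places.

h² = 0.13² + 0.54² + 0.38² + 0.13² + (-0.09)² = 0.0169 + 0.2916 + 0.1444 + 0.0169 + 0.0081 = 0.4779
Uniqueness u² = 1 − h² = 1 − 0.4779 = 0.5221

0.522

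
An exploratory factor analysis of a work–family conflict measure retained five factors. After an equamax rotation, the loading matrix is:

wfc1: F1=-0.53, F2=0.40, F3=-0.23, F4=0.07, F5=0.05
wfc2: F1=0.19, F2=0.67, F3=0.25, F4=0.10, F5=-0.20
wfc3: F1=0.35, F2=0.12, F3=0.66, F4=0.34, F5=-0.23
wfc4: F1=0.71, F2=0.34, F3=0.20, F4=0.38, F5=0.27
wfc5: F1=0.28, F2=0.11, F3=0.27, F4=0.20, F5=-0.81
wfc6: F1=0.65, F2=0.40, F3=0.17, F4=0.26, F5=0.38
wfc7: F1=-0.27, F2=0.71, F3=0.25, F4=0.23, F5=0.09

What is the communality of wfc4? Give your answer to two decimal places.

h² = 0.71² + 0.34² + 0.20² + 0.38² + 0.27² = 0.5041 + 0.1156 + 0.0400 + 0.1444 + 0.0729 = 0.8770

0.88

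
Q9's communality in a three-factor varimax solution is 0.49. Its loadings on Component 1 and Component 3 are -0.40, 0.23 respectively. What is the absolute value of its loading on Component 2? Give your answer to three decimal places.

0.526

Under orthogonal rotation h² = Σλ², so λ_Component 2² = h² − (0.2129) = 0.49 − 0.2129 = 0.2771.
|λ| = √0.2771 = 0.5264.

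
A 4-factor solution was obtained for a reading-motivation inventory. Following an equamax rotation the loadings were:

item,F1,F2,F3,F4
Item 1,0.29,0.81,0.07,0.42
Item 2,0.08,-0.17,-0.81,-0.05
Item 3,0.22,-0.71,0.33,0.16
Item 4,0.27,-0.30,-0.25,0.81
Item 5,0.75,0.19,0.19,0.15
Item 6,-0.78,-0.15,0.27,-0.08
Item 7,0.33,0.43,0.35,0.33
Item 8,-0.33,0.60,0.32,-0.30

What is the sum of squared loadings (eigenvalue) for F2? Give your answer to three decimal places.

SS loadings for F2 = 0.81² + (-0.17)² + (-0.71)² + (-0.30)² + 0.19² + (-0.15)² + 0.43² + 0.60² = 0.6561 + 0.0289 + 0.5041 + 0.0900 + 0.0361 + 0.0225 + 0.1849 + 0.3600 = 1.8826

1.883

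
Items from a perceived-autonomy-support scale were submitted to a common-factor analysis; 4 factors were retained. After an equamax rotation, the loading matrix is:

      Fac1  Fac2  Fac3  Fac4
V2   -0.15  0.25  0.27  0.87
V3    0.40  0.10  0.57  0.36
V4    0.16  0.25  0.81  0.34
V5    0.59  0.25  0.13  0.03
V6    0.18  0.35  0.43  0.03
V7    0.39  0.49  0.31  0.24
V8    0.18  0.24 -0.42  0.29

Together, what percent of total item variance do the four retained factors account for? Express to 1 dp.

Communalities: 0.9148, 0.6245, 0.8598, 0.4284, 0.3407, 0.5459, 0.3505; Σh² = 4.0646.
Total variance with 7 standardized items is 7, so the solution explains 4.0646/7 = 0.5807 = 58.07%.

58.1%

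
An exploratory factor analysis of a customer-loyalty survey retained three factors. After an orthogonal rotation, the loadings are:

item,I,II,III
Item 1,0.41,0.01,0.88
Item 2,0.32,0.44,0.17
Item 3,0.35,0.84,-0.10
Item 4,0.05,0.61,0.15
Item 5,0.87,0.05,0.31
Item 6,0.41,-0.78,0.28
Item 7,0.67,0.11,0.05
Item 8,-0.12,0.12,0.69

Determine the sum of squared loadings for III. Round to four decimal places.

1.4889

SS loadings for III = 0.88² + 0.17² + (-0.10)² + 0.15² + 0.31² + 0.28² + 0.05² + 0.69² = 0.7744 + 0.0289 + 0.0100 + 0.0225 + 0.0961 + 0.0784 + 0.0025 + 0.4761 = 1.4889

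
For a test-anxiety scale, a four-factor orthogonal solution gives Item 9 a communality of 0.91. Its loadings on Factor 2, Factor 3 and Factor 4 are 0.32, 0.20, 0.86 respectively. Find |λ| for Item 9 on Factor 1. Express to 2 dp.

Under orthogonal rotation h² = Σλ², so λ_Factor 1² = h² − (0.8820) = 0.91 − 0.8820 = 0.0280.
|λ| = √0.0280 = 0.1673.

0.17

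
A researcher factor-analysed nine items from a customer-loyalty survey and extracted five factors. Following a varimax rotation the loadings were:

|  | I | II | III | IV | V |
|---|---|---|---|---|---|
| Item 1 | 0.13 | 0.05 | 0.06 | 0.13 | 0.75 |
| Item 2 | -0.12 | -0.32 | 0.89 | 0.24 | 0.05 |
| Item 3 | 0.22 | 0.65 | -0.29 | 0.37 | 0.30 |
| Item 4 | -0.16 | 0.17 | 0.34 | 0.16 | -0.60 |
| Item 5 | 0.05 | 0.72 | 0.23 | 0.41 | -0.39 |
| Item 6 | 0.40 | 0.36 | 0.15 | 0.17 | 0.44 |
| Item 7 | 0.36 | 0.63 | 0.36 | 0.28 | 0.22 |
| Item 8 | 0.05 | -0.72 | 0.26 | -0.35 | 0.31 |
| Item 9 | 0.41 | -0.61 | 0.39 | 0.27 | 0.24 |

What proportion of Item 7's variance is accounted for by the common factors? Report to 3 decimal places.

h² = 0.36² + 0.63² + 0.36² + 0.28² + 0.22² = 0.1296 + 0.3969 + 0.1296 + 0.0784 + 0.0484 = 0.7829

0.783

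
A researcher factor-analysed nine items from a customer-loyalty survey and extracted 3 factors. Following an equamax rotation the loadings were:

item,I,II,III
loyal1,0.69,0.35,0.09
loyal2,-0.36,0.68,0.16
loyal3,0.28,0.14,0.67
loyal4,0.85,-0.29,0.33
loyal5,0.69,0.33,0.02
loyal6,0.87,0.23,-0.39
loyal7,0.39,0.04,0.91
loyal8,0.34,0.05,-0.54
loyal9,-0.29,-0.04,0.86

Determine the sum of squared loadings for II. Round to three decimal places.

0.856

SS loadings for II = 0.35² + 0.68² + 0.14² + (-0.29)² + 0.33² + 0.23² + 0.04² + 0.05² + (-0.04)² = 0.1225 + 0.4624 + 0.0196 + 0.0841 + 0.1089 + 0.0529 + 0.0016 + 0.0025 + 0.0016 = 0.8561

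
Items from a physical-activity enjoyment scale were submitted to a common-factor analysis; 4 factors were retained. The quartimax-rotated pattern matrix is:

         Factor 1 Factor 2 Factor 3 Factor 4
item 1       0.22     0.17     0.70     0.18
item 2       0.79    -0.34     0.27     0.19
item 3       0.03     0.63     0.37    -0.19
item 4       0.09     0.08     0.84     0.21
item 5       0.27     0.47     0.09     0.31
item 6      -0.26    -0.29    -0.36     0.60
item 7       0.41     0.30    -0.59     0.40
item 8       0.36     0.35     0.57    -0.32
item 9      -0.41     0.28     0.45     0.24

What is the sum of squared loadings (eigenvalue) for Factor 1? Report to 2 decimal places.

1.29

SS loadings for Factor 1 = 0.22² + 0.79² + 0.03² + 0.09² + 0.27² + (-0.26)² + 0.41² + 0.36² + (-0.41)² = 0.0484 + 0.6241 + 0.0009 + 0.0081 + 0.0729 + 0.0676 + 0.1681 + 0.1296 + 0.1681 = 1.2878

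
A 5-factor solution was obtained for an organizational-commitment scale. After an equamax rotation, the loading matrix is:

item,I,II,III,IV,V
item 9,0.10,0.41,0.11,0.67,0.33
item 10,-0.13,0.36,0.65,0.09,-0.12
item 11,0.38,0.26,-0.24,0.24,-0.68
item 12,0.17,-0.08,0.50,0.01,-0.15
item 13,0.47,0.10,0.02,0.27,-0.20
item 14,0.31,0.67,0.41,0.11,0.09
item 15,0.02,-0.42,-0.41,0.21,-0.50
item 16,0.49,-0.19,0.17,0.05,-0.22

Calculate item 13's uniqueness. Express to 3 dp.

0.656

h² = 0.47² + 0.10² + 0.02² + 0.27² + (-0.20)² = 0.2209 + 0.0100 + 0.0004 + 0.0729 + 0.0400 = 0.3442
Uniqueness u² = 1 − h² = 1 − 0.3442 = 0.6558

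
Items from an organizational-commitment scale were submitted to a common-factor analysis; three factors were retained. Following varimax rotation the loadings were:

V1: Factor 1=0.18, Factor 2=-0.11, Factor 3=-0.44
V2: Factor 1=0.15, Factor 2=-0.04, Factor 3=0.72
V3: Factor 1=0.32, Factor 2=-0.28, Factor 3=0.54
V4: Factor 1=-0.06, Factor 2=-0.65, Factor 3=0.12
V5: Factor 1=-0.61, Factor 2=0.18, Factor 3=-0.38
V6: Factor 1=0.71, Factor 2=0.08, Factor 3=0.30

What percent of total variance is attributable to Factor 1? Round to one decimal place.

SS loadings for Factor 1 = 0.18² + 0.15² + 0.32² + (-0.06)² + (-0.61)² + 0.71² = 1.0371
With 6 standardized items, total variance = 6. Proportion = 1.0371/6 = 0.1728 → 17.29%.

17.3%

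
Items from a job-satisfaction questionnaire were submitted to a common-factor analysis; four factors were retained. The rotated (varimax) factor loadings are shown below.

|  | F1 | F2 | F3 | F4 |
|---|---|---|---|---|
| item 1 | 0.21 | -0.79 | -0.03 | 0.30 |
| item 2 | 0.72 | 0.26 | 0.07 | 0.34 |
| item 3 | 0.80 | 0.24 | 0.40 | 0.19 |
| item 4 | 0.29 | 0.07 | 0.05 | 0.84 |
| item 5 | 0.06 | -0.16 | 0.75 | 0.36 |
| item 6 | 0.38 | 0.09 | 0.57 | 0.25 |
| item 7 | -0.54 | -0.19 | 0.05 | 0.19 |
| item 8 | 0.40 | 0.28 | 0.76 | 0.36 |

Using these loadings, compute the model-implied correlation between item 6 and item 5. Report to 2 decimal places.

0.53

r̂ = Σ λ_i·λ_j across factors = (0.38)(0.06) + (0.09)(-0.16) + (0.57)(0.75) + (0.25)(0.36)
  = +0.0228 -0.0144 +0.4275 +0.0900 = 0.5259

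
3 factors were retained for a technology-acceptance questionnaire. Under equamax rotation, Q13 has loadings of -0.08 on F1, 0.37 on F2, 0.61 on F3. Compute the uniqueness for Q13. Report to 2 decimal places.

h² = (-0.08)² + 0.37² + 0.61² = 0.0064 + 0.1369 + 0.3721 = 0.5154
Uniqueness u² = 1 − h² = 1 − 0.5154 = 0.4846

0.48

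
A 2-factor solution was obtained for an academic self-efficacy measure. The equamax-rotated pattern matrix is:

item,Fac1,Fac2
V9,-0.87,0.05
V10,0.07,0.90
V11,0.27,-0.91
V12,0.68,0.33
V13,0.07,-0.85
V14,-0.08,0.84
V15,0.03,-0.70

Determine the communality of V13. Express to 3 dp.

h² = 0.07² + (-0.85)² = 0.0049 + 0.7225 = 0.7274

0.727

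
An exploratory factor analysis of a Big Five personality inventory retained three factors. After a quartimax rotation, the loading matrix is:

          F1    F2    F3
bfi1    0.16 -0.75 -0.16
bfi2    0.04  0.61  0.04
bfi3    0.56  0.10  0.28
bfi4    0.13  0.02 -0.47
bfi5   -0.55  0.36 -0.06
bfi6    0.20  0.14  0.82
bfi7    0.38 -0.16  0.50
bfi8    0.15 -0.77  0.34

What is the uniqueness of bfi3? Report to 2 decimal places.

0.60

h² = 0.56² + 0.10² + 0.28² = 0.3136 + 0.0100 + 0.0784 = 0.4020
Uniqueness u² = 1 − h² = 1 − 0.4020 = 0.5980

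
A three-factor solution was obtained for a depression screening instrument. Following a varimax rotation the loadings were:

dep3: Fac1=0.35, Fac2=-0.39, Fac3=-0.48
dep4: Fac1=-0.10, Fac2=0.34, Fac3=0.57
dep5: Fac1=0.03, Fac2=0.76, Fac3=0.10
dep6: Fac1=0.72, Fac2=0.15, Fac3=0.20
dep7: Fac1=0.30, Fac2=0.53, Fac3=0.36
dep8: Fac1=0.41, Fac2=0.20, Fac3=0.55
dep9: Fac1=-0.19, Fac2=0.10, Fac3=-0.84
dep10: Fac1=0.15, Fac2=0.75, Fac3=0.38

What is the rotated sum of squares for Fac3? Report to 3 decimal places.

1.887

SS loadings for Fac3 = (-0.48)² + 0.57² + 0.10² + 0.20² + 0.36² + 0.55² + (-0.84)² + 0.38² = 0.2304 + 0.3249 + 0.0100 + 0.0400 + 0.1296 + 0.3025 + 0.7056 + 0.1444 = 1.8874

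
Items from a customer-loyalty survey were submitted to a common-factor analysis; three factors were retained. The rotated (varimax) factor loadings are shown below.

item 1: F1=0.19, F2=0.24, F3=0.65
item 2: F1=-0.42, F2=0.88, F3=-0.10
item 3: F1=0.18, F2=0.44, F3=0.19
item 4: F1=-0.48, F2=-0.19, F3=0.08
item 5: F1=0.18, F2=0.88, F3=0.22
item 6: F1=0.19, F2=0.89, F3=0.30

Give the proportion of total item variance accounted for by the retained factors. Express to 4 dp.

0.6309

SS loadings by factor: 0.5438, 2.6282, 0.6134; total = 3.7854.
Total variance with 6 standardized items is 6, so the solution explains 3.7854/6 = 0.6309.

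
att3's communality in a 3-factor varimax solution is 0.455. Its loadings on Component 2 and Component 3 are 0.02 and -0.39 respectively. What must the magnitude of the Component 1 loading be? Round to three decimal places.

0.550

Under orthogonal rotation h² = Σλ², so λ_Component 1² = h² − (0.1525) = 0.455 − 0.1525 = 0.3025.
|λ| = √0.3025 = 0.5500.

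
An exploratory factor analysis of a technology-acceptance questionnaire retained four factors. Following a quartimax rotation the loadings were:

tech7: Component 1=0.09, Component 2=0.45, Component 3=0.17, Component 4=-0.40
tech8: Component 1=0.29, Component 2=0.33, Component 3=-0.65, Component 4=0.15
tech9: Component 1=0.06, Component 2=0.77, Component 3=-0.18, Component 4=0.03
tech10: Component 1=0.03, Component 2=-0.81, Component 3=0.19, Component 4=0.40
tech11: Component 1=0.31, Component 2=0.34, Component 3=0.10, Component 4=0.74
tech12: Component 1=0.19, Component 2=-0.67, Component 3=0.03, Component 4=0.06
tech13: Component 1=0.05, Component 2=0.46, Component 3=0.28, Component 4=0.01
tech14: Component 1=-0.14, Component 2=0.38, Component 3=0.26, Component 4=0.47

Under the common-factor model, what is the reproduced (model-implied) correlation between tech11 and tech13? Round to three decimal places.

r̂ = Σ λ_i·λ_j across factors = (0.31)(0.05) + (0.34)(0.46) + (0.10)(0.28) + (0.74)(0.01)
  = +0.0155 +0.1564 +0.0280 +0.0074 = 0.2073

0.207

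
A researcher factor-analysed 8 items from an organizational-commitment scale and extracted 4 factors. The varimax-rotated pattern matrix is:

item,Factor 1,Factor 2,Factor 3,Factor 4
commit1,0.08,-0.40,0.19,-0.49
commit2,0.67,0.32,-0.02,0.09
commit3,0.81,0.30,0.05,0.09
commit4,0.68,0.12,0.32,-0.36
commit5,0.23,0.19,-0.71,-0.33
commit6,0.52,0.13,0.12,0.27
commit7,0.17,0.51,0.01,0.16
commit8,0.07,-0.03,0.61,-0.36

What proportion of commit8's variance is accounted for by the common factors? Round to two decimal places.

0.51

h² = 0.07² + (-0.03)² + 0.61² + (-0.36)² = 0.0049 + 0.0009 + 0.3721 + 0.1296 = 0.5075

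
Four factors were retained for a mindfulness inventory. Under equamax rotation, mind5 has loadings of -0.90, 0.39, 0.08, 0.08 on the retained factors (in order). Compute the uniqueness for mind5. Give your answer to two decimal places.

0.03

h² = (-0.90)² + 0.39² + 0.08² + 0.08² = 0.8100 + 0.1521 + 0.0064 + 0.0064 = 0.9749
Uniqueness u² = 1 − h² = 1 − 0.9749 = 0.0251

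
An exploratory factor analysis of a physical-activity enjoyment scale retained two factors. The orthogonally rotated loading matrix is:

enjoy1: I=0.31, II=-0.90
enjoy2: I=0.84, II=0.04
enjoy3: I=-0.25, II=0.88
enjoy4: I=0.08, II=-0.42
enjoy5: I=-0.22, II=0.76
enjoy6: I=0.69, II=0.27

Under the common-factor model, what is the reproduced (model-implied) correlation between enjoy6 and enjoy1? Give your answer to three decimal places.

r̂ = Σ λ_i·λ_j across factors = (0.69)(0.31) + (0.27)(-0.90)
  = +0.2139 -0.2430 = -0.0291

-0.029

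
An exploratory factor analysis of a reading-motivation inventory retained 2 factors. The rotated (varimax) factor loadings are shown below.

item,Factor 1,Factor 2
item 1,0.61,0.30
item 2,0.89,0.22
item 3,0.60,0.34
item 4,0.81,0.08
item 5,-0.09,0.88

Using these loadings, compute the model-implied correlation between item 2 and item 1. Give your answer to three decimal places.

0.609

r̂ = Σ λ_i·λ_j across factors = (0.89)(0.61) + (0.22)(0.30)
  = +0.5429 +0.0660 = 0.6089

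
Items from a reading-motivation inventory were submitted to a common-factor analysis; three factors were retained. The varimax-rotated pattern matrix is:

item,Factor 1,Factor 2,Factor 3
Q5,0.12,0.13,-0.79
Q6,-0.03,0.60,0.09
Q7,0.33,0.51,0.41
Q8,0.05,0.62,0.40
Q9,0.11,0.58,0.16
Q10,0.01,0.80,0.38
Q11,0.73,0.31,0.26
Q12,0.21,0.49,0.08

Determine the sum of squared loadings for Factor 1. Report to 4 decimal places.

SS loadings for Factor 1 = 0.12² + (-0.03)² + 0.33² + 0.05² + 0.11² + 0.01² + 0.73² + 0.21² = 0.0144 + 0.0009 + 0.1089 + 0.0025 + 0.0121 + 0.0001 + 0.5329 + 0.0441 = 0.7159

0.7159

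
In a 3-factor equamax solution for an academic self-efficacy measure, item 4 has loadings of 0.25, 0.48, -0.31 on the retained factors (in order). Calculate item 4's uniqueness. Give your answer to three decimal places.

h² = 0.25² + 0.48² + (-0.31)² = 0.0625 + 0.2304 + 0.0961 = 0.3890
Uniqueness u² = 1 − h² = 1 − 0.3890 = 0.6110

0.611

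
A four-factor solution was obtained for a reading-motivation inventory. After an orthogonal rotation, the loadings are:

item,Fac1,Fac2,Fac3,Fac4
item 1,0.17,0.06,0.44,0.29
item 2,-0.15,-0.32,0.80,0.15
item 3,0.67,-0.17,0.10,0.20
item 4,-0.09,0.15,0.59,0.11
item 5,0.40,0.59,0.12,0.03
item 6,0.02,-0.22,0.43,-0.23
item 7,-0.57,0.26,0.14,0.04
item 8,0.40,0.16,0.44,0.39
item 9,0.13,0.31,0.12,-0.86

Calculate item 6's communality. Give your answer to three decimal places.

0.287

h² = 0.02² + (-0.22)² + 0.43² + (-0.23)² = 0.0004 + 0.0484 + 0.1849 + 0.0529 = 0.2866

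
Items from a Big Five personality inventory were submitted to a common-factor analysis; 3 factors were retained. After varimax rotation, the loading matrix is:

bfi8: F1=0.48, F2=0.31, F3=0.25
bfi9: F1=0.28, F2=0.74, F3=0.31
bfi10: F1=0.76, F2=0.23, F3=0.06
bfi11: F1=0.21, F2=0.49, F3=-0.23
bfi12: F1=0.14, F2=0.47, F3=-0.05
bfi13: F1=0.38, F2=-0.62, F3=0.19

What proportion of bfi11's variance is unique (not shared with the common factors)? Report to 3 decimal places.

0.663

h² = 0.21² + 0.49² + (-0.23)² = 0.0441 + 0.2401 + 0.0529 = 0.3371
Uniqueness u² = 1 − h² = 1 − 0.3371 = 0.6629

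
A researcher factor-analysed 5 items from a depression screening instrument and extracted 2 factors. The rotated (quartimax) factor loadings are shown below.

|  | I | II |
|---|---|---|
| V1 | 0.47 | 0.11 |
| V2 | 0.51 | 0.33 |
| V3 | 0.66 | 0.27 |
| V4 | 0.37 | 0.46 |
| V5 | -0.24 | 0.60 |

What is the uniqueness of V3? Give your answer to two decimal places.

h² = 0.66² + 0.27² = 0.4356 + 0.0729 = 0.5085
Uniqueness u² = 1 − h² = 1 − 0.5085 = 0.4915

0.49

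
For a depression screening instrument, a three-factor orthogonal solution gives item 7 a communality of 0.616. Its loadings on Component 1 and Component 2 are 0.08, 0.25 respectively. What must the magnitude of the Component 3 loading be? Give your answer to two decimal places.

Under orthogonal rotation h² = Σλ², so λ_Component 3² = h² − (0.0689) = 0.616 − 0.0689 = 0.5471.
|λ| = √0.5471 = 0.7397.

0.74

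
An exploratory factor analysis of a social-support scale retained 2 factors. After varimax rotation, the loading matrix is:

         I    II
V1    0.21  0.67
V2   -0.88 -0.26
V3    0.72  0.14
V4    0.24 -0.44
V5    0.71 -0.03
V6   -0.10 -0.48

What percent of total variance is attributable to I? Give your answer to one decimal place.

31.8%

SS loadings for I = 0.21² + (-0.88)² + 0.72² + 0.24² + 0.71² + (-0.10)² = 1.9086
With 6 standardized items, total variance = 6. Proportion = 1.9086/6 = 0.3181 → 31.81%.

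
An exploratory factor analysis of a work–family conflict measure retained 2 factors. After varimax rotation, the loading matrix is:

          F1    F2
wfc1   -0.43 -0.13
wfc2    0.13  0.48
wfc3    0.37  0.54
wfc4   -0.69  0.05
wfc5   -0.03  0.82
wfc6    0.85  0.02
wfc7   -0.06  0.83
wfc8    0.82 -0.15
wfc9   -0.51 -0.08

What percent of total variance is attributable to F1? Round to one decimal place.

27.5%

SS loadings for F1 = (-0.43)² + 0.13² + 0.37² + (-0.69)² + (-0.03)² + 0.85² + (-0.06)² + 0.82² + (-0.51)² = 2.4743
With 9 standardized items, total variance = 9. Proportion = 2.4743/9 = 0.2749 → 27.49%.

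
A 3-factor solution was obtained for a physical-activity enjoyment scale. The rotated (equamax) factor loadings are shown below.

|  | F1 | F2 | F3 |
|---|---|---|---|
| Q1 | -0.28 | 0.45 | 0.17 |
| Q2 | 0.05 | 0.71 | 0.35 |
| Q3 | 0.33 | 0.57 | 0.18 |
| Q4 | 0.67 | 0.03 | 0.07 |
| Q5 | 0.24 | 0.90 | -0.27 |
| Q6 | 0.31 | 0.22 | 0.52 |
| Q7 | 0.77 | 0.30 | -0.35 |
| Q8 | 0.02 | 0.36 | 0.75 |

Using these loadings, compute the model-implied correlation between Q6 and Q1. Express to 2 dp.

r̂ = Σ λ_i·λ_j across factors = (0.31)(-0.28) + (0.22)(0.45) + (0.52)(0.17)
  = -0.0868 +0.0990 +0.0884 = 0.1006

0.10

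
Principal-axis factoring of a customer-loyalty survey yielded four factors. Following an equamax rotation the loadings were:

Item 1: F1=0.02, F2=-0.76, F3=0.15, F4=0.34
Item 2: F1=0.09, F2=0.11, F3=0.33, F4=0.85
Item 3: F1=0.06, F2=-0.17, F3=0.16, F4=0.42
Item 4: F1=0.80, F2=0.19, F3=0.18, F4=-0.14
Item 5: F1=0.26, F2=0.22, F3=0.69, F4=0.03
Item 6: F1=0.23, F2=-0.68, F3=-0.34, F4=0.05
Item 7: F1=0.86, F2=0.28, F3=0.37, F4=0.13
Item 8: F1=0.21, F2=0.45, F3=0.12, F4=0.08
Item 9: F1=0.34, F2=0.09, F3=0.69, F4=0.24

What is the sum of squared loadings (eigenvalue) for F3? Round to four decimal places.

1.4085

SS loadings for F3 = 0.15² + 0.33² + 0.16² + 0.18² + 0.69² + (-0.34)² + 0.37² + 0.12² + 0.69² = 0.0225 + 0.1089 + 0.0256 + 0.0324 + 0.4761 + 0.1156 + 0.1369 + 0.0144 + 0.4761 = 1.4085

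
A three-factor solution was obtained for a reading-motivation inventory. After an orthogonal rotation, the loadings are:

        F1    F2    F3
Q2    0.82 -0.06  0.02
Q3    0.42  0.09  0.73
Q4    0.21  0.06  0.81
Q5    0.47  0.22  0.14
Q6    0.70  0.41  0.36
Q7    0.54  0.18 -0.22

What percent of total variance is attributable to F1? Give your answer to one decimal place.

31.6%

SS loadings for F1 = 0.82² + 0.42² + 0.21² + 0.47² + 0.70² + 0.54² = 1.8954
With 6 standardized items, total variance = 6. Proportion = 1.8954/6 = 0.3159 → 31.59%.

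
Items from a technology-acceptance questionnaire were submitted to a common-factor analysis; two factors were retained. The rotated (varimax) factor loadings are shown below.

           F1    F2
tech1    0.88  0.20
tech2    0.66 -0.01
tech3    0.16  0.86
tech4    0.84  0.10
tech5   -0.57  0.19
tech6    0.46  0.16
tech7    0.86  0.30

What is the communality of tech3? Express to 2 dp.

0.77

h² = 0.16² + 0.86² = 0.0256 + 0.7396 = 0.7652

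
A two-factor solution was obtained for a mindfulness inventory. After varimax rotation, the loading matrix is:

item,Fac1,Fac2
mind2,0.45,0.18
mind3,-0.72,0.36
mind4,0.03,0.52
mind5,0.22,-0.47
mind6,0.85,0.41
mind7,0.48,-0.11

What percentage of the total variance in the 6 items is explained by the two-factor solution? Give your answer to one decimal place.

42.6%

Communalities: 0.2349, 0.6480, 0.2713, 0.2693, 0.8906, 0.2425; Σh² = 2.5566.
Total variance with 6 standardized items is 6, so the solution explains 2.5566/6 = 0.4261 = 42.61%.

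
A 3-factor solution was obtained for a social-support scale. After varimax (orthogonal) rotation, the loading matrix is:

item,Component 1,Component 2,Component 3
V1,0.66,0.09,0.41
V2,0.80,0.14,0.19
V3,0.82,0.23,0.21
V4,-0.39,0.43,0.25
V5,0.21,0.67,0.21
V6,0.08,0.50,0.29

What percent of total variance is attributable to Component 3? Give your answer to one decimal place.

SS loadings for Component 3 = 0.41² + 0.19² + 0.21² + 0.25² + 0.21² + 0.29² = 0.4390
With 6 standardized items, total variance = 6. Proportion = 0.4390/6 = 0.0732 → 7.32%.

7.3%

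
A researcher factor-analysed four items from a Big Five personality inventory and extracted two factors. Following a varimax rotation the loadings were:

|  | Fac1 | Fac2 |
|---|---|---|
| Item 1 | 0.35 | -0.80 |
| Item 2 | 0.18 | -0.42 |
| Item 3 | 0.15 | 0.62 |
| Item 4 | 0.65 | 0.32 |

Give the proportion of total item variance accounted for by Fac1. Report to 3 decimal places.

0.150

SS loadings for Fac1 = 0.35² + 0.18² + 0.15² + 0.65² = 0.5999
Proportion of variance = 0.5999 / 4 = 0.1500.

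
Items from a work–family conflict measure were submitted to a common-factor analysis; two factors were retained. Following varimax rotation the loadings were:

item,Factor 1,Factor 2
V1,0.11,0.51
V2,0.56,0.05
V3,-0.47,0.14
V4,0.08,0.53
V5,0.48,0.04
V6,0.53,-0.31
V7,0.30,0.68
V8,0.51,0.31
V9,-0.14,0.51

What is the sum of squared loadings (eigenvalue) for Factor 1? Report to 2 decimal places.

1.43

SS loadings for Factor 1 = 0.11² + 0.56² + (-0.47)² + 0.08² + 0.48² + 0.53² + 0.30² + 0.51² + (-0.14)² = 0.0121 + 0.3136 + 0.2209 + 0.0064 + 0.2304 + 0.2809 + 0.0900 + 0.2601 + 0.0196 = 1.4340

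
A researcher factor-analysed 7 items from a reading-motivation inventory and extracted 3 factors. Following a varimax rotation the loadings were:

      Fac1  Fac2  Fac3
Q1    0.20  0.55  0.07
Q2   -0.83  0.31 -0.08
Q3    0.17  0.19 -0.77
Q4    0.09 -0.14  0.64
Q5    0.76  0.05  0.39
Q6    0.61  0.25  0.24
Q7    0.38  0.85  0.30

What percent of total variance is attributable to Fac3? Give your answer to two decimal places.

18.76%

SS loadings for Fac3 = 0.07² + (-0.08)² + (-0.77)² + 0.64² + 0.39² + 0.24² + 0.30² = 1.3135
With 7 standardized items, total variance = 7. Proportion = 1.3135/7 = 0.1876 → 18.76%.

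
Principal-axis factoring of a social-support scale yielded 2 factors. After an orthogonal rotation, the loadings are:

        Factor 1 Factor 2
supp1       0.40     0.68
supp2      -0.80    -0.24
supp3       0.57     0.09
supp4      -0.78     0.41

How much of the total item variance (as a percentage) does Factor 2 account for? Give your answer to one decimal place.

17.4%

SS loadings for Factor 2 = 0.68² + (-0.24)² + 0.09² + 0.41² = 0.6962
With 4 standardized items, total variance = 4. Proportion = 0.6962/4 = 0.1741 → 17.41%.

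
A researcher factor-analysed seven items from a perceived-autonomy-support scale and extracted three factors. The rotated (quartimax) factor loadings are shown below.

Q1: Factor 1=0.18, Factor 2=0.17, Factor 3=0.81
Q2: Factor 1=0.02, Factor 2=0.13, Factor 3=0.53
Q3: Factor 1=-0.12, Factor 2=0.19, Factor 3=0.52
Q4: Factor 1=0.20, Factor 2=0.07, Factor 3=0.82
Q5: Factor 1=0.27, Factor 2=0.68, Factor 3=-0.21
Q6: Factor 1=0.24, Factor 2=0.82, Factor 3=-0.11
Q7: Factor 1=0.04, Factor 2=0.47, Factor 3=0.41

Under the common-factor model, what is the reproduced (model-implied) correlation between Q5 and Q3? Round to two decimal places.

-0.01

r̂ = Σ λ_i·λ_j across factors = (0.27)(-0.12) + (0.68)(0.19) + (-0.21)(0.52)
  = -0.0324 +0.1292 -0.1092 = -0.0124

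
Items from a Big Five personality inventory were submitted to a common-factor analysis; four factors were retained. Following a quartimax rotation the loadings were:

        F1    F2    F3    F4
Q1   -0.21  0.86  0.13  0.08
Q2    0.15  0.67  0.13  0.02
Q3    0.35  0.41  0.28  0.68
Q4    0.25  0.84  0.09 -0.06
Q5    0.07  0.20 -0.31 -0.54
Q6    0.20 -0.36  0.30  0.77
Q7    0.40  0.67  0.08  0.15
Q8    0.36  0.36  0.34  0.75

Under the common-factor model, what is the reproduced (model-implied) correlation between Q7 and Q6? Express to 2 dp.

-0.02

r̂ = Σ λ_i·λ_j across factors = (0.40)(0.20) + (0.67)(-0.36) + (0.08)(0.30) + (0.15)(0.77)
  = +0.0800 -0.2412 +0.0240 +0.1155 = -0.0217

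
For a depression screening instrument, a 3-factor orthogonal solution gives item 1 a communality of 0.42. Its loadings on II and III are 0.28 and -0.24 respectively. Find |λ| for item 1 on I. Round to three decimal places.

0.533

Under orthogonal rotation h² = Σλ², so λ_I² = h² − (0.1360) = 0.42 − 0.1360 = 0.2840.
|λ| = √0.2840 = 0.5329.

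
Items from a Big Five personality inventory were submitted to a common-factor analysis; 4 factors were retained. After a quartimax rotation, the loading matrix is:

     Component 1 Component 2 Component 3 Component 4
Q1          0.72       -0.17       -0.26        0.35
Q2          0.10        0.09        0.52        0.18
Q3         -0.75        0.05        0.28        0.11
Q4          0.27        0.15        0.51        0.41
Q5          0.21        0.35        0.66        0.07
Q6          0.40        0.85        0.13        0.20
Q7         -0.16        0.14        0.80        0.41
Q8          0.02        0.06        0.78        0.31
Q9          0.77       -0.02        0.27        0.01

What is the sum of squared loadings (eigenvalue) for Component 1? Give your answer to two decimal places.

1.99

SS loadings for Component 1 = 0.72² + 0.10² + (-0.75)² + 0.27² + 0.21² + 0.40² + (-0.16)² + 0.02² + 0.77² = 0.5184 + 0.0100 + 0.5625 + 0.0729 + 0.0441 + 0.1600 + 0.0256 + 0.0004 + 0.5929 = 1.9868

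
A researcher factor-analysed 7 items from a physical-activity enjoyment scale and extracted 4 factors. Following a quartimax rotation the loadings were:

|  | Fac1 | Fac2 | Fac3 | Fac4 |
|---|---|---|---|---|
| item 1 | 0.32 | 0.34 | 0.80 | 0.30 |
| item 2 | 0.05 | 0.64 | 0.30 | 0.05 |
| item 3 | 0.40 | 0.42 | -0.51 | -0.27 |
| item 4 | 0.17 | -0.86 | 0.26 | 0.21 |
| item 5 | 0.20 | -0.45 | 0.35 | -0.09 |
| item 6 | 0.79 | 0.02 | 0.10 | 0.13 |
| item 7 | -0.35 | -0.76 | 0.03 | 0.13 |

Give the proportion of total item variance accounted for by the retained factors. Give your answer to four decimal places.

SS loadings by factor: 1.0804, 2.2217, 1.1911, 0.2514; total = 4.7446.
Total variance with 7 standardized items is 7, so the solution explains 4.7446/7 = 0.6778.

0.6778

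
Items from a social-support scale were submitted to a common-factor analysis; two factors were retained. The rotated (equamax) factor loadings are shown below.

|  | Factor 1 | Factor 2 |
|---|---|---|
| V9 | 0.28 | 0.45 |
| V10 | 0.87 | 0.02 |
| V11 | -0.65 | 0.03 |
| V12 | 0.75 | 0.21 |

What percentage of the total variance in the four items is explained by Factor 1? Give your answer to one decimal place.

SS loadings for Factor 1 = 0.28² + 0.87² + (-0.65)² + 0.75² = 1.8203
With 4 standardized items, total variance = 4. Proportion = 1.8203/4 = 0.4551 → 45.51%.

45.5%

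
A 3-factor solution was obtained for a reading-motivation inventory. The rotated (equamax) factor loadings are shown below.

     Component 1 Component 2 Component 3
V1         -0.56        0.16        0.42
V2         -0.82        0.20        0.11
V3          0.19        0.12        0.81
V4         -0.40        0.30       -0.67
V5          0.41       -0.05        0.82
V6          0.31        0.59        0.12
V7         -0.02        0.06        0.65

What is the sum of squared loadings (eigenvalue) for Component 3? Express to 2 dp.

SS loadings for Component 3 = 0.42² + 0.11² + 0.81² + (-0.67)² + 0.82² + 0.12² + 0.65² = 0.1764 + 0.0121 + 0.6561 + 0.4489 + 0.6724 + 0.0144 + 0.4225 = 2.4028

2.40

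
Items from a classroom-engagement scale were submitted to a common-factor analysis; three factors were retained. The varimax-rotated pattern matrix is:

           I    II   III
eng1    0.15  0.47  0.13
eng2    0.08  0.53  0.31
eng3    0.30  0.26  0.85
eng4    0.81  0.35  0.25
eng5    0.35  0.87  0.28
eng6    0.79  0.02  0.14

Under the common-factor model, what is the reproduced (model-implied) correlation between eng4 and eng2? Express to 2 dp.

0.33

r̂ = Σ λ_i·λ_j across factors = (0.81)(0.08) + (0.35)(0.53) + (0.25)(0.31)
  = +0.0648 +0.1855 +0.0775 = 0.3278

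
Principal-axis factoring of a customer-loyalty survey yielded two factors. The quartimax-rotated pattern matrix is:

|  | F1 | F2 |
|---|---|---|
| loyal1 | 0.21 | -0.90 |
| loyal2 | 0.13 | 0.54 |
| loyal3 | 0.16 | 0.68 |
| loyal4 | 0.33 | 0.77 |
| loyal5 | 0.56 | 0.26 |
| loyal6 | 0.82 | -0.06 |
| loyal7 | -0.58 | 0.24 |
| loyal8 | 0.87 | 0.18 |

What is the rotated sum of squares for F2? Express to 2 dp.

2.32

SS loadings for F2 = (-0.90)² + 0.54² + 0.68² + 0.77² + 0.26² + (-0.06)² + 0.24² + 0.18² = 0.8100 + 0.2916 + 0.4624 + 0.5929 + 0.0676 + 0.0036 + 0.0576 + 0.0324 = 2.3181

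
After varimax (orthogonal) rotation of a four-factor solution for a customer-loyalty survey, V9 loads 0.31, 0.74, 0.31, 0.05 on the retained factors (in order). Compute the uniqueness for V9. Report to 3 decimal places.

h² = 0.31² + 0.74² + 0.31² + 0.05² = 0.0961 + 0.5476 + 0.0961 + 0.0025 = 0.7423
Uniqueness u² = 1 − h² = 1 − 0.7423 = 0.2577

0.258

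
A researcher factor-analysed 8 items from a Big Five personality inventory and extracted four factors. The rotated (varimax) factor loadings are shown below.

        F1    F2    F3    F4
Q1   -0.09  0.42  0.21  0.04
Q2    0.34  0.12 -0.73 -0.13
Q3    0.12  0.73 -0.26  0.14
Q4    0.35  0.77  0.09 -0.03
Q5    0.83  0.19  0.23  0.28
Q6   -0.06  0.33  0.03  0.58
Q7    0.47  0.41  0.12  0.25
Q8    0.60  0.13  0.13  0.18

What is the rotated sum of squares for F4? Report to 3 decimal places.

SS loadings for F4 = 0.04² + (-0.13)² + 0.14² + (-0.03)² + 0.28² + 0.58² + 0.25² + 0.18² = 0.0016 + 0.0169 + 0.0196 + 0.0009 + 0.0784 + 0.3364 + 0.0625 + 0.0324 = 0.5487

0.549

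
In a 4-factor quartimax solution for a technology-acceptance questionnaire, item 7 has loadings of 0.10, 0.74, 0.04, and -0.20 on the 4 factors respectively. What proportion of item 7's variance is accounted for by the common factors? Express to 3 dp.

h² = 0.10² + 0.74² + 0.04² + (-0.20)² = 0.0100 + 0.5476 + 0.0016 + 0.0400 = 0.5992

0.599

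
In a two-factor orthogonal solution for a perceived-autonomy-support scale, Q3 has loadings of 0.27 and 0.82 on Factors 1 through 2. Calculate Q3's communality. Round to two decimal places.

0.75

h² = 0.27² + 0.82² = 0.0729 + 0.6724 = 0.7453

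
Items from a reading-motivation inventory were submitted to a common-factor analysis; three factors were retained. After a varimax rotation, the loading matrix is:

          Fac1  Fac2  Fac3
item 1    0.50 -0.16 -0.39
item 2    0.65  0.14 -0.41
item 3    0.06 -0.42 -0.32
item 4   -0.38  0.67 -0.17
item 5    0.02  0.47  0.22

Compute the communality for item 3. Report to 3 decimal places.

h² = 0.06² + (-0.42)² + (-0.32)² = 0.0036 + 0.1764 + 0.1024 = 0.2824

0.282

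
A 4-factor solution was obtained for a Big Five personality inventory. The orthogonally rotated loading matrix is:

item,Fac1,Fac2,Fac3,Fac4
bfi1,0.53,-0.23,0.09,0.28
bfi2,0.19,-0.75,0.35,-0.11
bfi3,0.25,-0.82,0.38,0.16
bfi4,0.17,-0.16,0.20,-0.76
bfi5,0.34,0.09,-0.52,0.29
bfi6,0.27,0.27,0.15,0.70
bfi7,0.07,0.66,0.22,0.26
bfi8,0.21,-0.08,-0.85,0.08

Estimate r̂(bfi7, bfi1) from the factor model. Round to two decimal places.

r̂ = Σ λ_i·λ_j across factors = (0.07)(0.53) + (0.66)(-0.23) + (0.22)(0.09) + (0.26)(0.28)
  = +0.0371 -0.1518 +0.0198 +0.0728 = -0.0221

-0.02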